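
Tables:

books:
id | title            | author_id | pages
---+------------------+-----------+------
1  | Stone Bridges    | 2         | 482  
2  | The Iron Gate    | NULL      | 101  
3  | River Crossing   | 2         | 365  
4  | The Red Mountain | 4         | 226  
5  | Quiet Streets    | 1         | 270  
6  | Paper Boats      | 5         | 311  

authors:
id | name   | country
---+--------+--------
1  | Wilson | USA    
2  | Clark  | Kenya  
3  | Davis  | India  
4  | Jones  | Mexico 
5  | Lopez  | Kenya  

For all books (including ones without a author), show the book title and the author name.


LEFT JOIN keeps every row from books (the left table); where author_id has no match in authors, the author columns become NULL. Walk through each book:
  - book 1 (Stone Bridges): author_id=2 -> matches Clark
  - book 2 (The Iron Gate): author_id=NULL, no match -> kept with NULL
  - book 3 (River Crossing): author_id=2 -> matches Clark
  - book 4 (The Red Mountain): author_id=4 -> matches Jones
  - book 5 (Quiet Streets): author_id=1 -> matches Wilson
  - book 6 (Paper Boats): author_id=5 -> matches Lopez
All 6 rows appear; 1 has NULL author.

SQL:
SELECT a.title, b.name AS author
FROM books a
LEFT JOIN authors b ON a.author_id = b.id

Result:
title            | author
-----------------+-------
Stone Bridges    | Clark 
The Iron Gate    | NULL  
River Crossing   | Clark 
The Red Mountain | Jones 
Quiet Streets    | Wilson
Paper Boats      | Lopez 


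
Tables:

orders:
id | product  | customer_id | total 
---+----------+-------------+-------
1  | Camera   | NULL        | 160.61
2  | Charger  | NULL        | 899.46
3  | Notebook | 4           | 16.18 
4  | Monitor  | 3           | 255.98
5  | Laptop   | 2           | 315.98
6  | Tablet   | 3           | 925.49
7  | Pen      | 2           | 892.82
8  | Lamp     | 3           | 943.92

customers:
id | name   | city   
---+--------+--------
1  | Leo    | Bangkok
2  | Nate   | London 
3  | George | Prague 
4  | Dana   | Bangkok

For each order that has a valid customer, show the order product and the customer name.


INNER JOIN keeps only orders rows whose customer_id matches an id in customers. Walk through each order:
  - order 1 (Camera): customer_id=NULL, no match -> dropped
  - order 2 (Charger): customer_id=NULL, no match -> dropped
  - order 3 (Notebook): customer_id=4 -> matches Dana
  - order 4 (Monitor): customer_id=3 -> matches George
  - order 5 (Laptop): customer_id=2 -> matches Nate
  - order 6 (Tablet): customer_id=3 -> matches George
  - order 7 (Pen): customer_id=2 -> matches Nate
  - order 8 (Lamp): customer_id=3 -> matches George
So 2 of 8 rows are dropped.

SQL:
SELECT a.product, b.name AS customer
FROM orders a
INNER JOIN customers b ON a.customer_id = b.id

Result:
product  | customer
---------+---------
Notebook | Dana    
Monitor  | George  
Laptop   | Nate    
Tablet   | George  
Pen      | Nate    
Lamp     | George  


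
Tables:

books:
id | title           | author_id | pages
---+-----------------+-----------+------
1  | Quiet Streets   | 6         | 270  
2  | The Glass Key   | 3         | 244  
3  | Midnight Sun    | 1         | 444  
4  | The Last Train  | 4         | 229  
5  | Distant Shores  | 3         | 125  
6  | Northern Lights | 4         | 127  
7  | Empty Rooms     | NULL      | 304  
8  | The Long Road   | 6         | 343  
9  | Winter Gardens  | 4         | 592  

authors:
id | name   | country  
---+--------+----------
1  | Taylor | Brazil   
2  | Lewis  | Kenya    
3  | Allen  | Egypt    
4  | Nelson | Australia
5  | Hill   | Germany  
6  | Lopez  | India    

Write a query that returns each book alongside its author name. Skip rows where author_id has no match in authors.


INNER JOIN keeps only books rows whose author_id matches an id in authors. Walk through each book:
  - book 1 (Quiet Streets): author_id=6 -> matches Lopez
  - book 2 (The Glass Key): author_id=3 -> matches Allen
  - book 3 (Midnight Sun): author_id=1 -> matches Taylor
  - book 4 (The Last Train): author_id=4 -> matches Nelson
  - book 5 (Distant Shores): author_id=3 -> matches Allen
  - book 6 (Northern Lights): author_id=4 -> matches Nelson
  - book 7 (Empty Rooms): author_id=NULL, no match -> dropped
  - book 8 (The Long Road): author_id=6 -> matches Lopez
  - book 9 (Winter Gardens): author_id=4 -> matches Nelson
So 1 of 9 rows is dropped.

SQL:
SELECT a.title, b.name AS author
FROM books a
INNER JOIN authors b ON a.author_id = b.id

Result:
title           | author
----------------+-------
Quiet Streets   | Lopez 
The Glass Key   | Allen 
Midnight Sun    | Taylor
The Last Train  | Nelson
Distant Shores  | Allen 
Northern Lights | Nelson
The Long Road   | Lopez 
Winter Gardens  | Nelson


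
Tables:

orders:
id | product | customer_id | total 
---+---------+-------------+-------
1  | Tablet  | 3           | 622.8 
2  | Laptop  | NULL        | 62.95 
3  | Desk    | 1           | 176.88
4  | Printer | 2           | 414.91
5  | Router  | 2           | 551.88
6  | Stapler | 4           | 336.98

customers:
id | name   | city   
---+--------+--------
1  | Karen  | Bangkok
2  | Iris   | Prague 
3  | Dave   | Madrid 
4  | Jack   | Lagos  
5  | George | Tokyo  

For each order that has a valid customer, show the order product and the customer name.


INNER JOIN keeps only orders rows whose customer_id matches an id in customers. Walk through each order:
  - order 1 (Tablet): customer_id=3 -> matches Dave
  - order 2 (Laptop): customer_id=NULL, no match -> dropped
  - order 3 (Desk): customer_id=1 -> matches Karen
  - order 4 (Printer): customer_id=2 -> matches Iris
  - order 5 (Router): customer_id=2 -> matches Iris
  - order 6 (Stapler): customer_id=4 -> matches Jack
So 1 of 6 rows is dropped.

SQL:
SELECT a.product, b.name AS customer
FROM orders a
INNER JOIN customers b ON a.customer_id = b.id

Result:
product | customer
--------+---------
Tablet  | Dave    
Desk    | Karen   
Printer | Iris    
Router  | Iris    
Stapler | Jack    


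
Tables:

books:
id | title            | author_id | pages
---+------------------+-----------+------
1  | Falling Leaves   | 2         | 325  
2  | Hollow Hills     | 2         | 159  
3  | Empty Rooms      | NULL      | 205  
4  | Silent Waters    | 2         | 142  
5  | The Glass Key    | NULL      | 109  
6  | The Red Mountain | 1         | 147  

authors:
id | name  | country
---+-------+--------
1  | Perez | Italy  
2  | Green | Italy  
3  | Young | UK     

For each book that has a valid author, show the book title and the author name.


INNER JOIN keeps only books rows whose author_id matches an id in authors. Walk through each book:
  - book 1 (Falling Leaves): author_id=2 -> matches Green
  - book 2 (Hollow Hills): author_id=2 -> matches Green
  - book 3 (Empty Rooms): author_id=NULL, no match -> dropped
  - book 4 (Silent Waters): author_id=2 -> matches Green
  - book 5 (The Glass Key): author_id=NULL, no match -> dropped
  - book 6 (The Red Mountain): author_id=1 -> matches Perez
So 2 of 6 rows are dropped.

SQL:
SELECT a.title, b.name AS author
FROM books a
INNER JOIN authors b ON a.author_id = b.id

Result:
title            | author
-----------------+-------
Falling Leaves   | Green 
Hollow Hills     | Green 
Silent Waters    | Green 
The Red Mountain | Perez 


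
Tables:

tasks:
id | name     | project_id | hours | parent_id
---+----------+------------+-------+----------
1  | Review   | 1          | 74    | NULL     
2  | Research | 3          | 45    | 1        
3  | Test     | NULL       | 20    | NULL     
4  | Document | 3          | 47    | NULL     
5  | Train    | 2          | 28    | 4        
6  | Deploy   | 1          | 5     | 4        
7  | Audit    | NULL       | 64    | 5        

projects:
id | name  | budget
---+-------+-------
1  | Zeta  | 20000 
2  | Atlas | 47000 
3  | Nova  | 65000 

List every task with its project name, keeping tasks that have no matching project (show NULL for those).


LEFT JOIN keeps every row from tasks (the left table); where project_id has no match in projects, the project columns become NULL. Walk through each task:
  - task 1 (Review): project_id=1 -> matches Zeta
  - task 2 (Research): project_id=3 -> matches Nova
  - task 3 (Test): project_id=NULL, no match -> kept with NULL
  - task 4 (Document): project_id=3 -> matches Nova
  - task 5 (Train): project_id=2 -> matches Atlas
  - task 6 (Deploy): project_id=1 -> matches Zeta
  - task 7 (Audit): project_id=NULL, no match -> kept with NULL
All 7 rows appear; 2 have NULL project.

SQL:
SELECT a.name, b.name AS project
FROM tasks a
LEFT JOIN projects b ON a.project_id = b.id

Result:
name     | project
---------+--------
Review   | Zeta   
Research | Nova   
Test     | NULL   
Document | Nova   
Train    | Atlas  
Deploy   | Zeta   
Audit    | NULL   


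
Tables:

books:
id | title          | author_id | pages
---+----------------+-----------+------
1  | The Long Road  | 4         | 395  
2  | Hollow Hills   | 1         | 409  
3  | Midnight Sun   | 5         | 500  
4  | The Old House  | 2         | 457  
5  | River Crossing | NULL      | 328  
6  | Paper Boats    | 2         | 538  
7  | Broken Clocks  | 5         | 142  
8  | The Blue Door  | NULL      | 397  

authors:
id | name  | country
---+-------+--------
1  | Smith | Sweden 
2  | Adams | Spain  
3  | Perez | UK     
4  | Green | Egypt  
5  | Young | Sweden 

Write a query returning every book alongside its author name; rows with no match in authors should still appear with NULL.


LEFT JOIN keeps every row from books (the left table); where author_id has no match in authors, the author columns become NULL. Walk through each book:
  - book 1 (The Long Road): author_id=4 -> matches Green
  - book 2 (Hollow Hills): author_id=1 -> matches Smith
  - book 3 (Midnight Sun): author_id=5 -> matches Young
  - book 4 (The Old House): author_id=2 -> matches Adams
  - book 5 (River Crossing): author_id=NULL, no match -> kept with NULL
  - book 6 (Paper Boats): author_id=2 -> matches Adams
  - book 7 (Broken Clocks): author_id=5 -> matches Young
  - book 8 (The Blue Door): author_id=NULL, no match -> kept with NULL
All 8 rows appear; 2 have NULL author.

SQL:
SELECT a.title, b.name AS author
FROM books a
LEFT JOIN authors b ON a.author_id = b.id

Result:
title          | author
---------------+-------
The Long Road  | Green 
Hollow Hills   | Smith 
Midnight Sun   | Young 
The Old House  | Adams 
River Crossing | NULL  
Paper Boats    | Adams 
Broken Clocks  | Young 
The Blue Door  | NULL  


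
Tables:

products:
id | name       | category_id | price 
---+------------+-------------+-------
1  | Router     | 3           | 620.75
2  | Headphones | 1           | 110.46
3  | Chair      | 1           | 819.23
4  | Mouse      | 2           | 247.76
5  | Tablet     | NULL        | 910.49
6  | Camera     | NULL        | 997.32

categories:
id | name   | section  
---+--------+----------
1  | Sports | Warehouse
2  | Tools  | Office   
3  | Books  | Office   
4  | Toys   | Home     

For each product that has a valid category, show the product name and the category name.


INNER JOIN keeps only products rows whose category_id matches an id in categories. Walk through each product:
  - product 1 (Router): category_id=3 -> matches Books
  - product 2 (Headphones): category_id=1 -> matches Sports
  - product 3 (Chair): category_id=1 -> matches Sports
  - product 4 (Mouse): category_id=2 -> matches Tools
  - product 5 (Tablet): category_id=NULL, no match -> dropped
  - product 6 (Camera): category_id=NULL, no match -> dropped
So 2 of 6 rows are dropped.

SQL:
SELECT a.name, b.name AS category
FROM products a
INNER JOIN categories b ON a.category_id = b.id

Result:
name       | category
-----------+---------
Router     | Books   
Headphones | Sports  
Chair      | Sports  
Mouse      | Tools   


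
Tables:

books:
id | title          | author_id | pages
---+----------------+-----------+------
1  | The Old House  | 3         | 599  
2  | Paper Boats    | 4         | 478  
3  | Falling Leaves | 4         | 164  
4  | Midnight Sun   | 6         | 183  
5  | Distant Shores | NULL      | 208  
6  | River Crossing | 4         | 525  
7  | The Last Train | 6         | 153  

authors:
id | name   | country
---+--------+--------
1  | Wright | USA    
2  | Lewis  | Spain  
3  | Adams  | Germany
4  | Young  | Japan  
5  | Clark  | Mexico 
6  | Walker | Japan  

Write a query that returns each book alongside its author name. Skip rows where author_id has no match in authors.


INNER JOIN keeps only books rows whose author_id matches an id in authors. Walk through each book:
  - book 1 (The Old House): author_id=3 -> matches Adams
  - book 2 (Paper Boats): author_id=4 -> matches Young
  - book 3 (Falling Leaves): author_id=4 -> matches Young
  - book 4 (Midnight Sun): author_id=6 -> matches Walker
  - book 5 (Distant Shores): author_id=NULL, no match -> dropped
  - book 6 (River Crossing): author_id=4 -> matches Young
  - book 7 (The Last Train): author_id=6 -> matches Walker
So 1 of 7 rows is dropped.

SQL:
SELECT a.title, b.name AS author
FROM books a
INNER JOIN authors b ON a.author_id = b.id

Result:
title          | author
---------------+-------
The Old House  | Adams 
Paper Boats    | Young 
Falling Leaves | Young 
Midnight Sun   | Walker
River Crossing | Young 
The Last Train | Walker


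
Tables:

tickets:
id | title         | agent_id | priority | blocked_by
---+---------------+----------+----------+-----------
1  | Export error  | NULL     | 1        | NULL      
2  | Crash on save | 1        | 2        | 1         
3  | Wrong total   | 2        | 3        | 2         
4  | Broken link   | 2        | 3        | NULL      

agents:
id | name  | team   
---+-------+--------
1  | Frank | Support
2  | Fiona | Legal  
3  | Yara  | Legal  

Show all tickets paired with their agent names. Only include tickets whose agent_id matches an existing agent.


INNER JOIN keeps only tickets rows whose agent_id matches an id in agents. Walk through each ticket:
  - ticket 1 (Export error): agent_id=NULL, no match -> dropped
  - ticket 2 (Crash on save): agent_id=1 -> matches Frank
  - ticket 3 (Wrong total): agent_id=2 -> matches Fiona
  - ticket 4 (Broken link): agent_id=2 -> matches Fiona
So 1 of 4 rows is dropped.

SQL:
SELECT a.title, b.name AS agent
FROM tickets a
INNER JOIN agents b ON a.agent_id = b.id

Result:
title         | agent
--------------+------
Crash on save | Frank
Wrong total   | Fiona
Broken link   | Fiona


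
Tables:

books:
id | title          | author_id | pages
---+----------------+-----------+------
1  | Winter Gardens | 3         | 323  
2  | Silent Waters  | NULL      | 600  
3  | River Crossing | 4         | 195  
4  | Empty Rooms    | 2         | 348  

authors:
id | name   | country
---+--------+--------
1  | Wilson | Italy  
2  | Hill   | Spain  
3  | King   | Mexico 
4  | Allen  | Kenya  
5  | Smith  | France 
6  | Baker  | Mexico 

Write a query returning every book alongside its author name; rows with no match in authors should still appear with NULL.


LEFT JOIN keeps every row from books (the left table); where author_id has no match in authors, the author columns become NULL. Walk through each book:
  - book 1 (Winter Gardens): author_id=3 -> matches King
  - book 2 (Silent Waters): author_id=NULL, no match -> kept with NULL
  - book 3 (River Crossing): author_id=4 -> matches Allen
  - book 4 (Empty Rooms): author_id=2 -> matches Hill
All 4 rows appear; 1 has NULL author.

SQL:
SELECT a.title, b.name AS author
FROM books a
LEFT JOIN authors b ON a.author_id = b.id

Result:
title          | author
---------------+-------
Winter Gardens | King  
Silent Waters  | NULL  
River Crossing | Allen 
Empty Rooms    | Hill  


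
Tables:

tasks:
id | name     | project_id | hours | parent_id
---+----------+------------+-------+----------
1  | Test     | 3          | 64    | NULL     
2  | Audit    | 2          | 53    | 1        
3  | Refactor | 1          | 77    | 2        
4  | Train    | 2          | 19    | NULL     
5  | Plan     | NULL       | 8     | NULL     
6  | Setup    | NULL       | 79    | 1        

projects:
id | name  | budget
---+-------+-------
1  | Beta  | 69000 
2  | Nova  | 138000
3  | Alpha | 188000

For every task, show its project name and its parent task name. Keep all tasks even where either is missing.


Two LEFT JOINs from the same base table tasks: one to projects via project_id, one to tasks itself via parent_id. Both are LEFT so every task is preserved.
Match against projects:
  - task 1 (Test): project_id=3 -> matches Alpha
  - task 2 (Audit): project_id=2 -> matches Nova
  - task 3 (Refactor): project_id=1 -> matches Beta
  - task 4 (Train): project_id=2 -> matches Nova
  - task 5 (Plan): project_id=NULL, no match -> kept with NULL
  - task 6 (Setup): project_id=NULL, no match -> kept with NULL
Match against tasks (self):
  - task 1 (Test): parent_id=NULL -> NULL
  - task 2 (Audit): parent_id=1 -> Test
  - task 3 (Refactor): parent_id=2 -> Audit
  - task 4 (Train): parent_id=NULL -> NULL
  - task 5 (Plan): parent_id=NULL -> NULL
  - task 6 (Setup): parent_id=1 -> Test

SQL:
SELECT a.name, b.name AS project, c.name AS parent
FROM tasks a
LEFT JOIN projects b ON a.project_id = b.id
LEFT JOIN tasks c ON a.parent_id = c.id

Result:
name     | project | parent
---------+---------+-------
Test     | Alpha   | NULL  
Audit    | Nova    | Test  
Refactor | Beta    | Audit 
Train    | Nova    | NULL  
Plan     | NULL    | NULL  
Setup    | NULL    | Test  


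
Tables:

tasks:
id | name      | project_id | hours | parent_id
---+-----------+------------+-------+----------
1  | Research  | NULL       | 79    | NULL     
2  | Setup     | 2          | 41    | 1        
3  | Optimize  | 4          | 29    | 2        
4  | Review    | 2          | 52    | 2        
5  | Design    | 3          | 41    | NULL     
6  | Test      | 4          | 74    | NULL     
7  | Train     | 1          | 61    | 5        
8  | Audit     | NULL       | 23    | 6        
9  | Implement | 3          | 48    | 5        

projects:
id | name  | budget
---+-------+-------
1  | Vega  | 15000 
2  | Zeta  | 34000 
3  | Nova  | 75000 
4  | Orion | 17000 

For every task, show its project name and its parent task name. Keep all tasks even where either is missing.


Two LEFT JOINs from the same base table tasks: one to projects via project_id, one to tasks itself via parent_id. Both are LEFT so every task is preserved.
Match against projects:
  - task 1 (Research): project_id=NULL, no match -> kept with NULL
  - task 2 (Setup): project_id=2 -> matches Zeta
  - task 3 (Optimize): project_id=4 -> matches Orion
  - task 4 (Review): project_id=2 -> matches Zeta
  - task 5 (Design): project_id=3 -> matches Nova
  - task 6 (Test): project_id=4 -> matches Orion
  - task 7 (Train): project_id=1 -> matches Vega
  - task 8 (Audit): project_id=NULL, no match -> kept with NULL
  - task 9 (Implement): project_id=3 -> matches Nova
Match against tasks (self):
  - task 1 (Research): parent_id=NULL -> NULL
  - task 2 (Setup): parent_id=1 -> Research
  - task 3 (Optimize): parent_id=2 -> Setup
  - task 4 (Review): parent_id=2 -> Setup
  - task 5 (Design): parent_id=NULL -> NULL
  - task 6 (Test): parent_id=NULL -> NULL
  - task 7 (Train): parent_id=5 -> Design
  - task 8 (Audit): parent_id=6 -> Test
  - task 9 (Implement): parent_id=5 -> Design

SQL:
SELECT a.name, b.name AS project, c.name AS parent
FROM tasks a
LEFT JOIN projects b ON a.project_id = b.id
LEFT JOIN tasks c ON a.parent_id = c.id

Result:
name      | project | parent  
----------+---------+---------
Research  | NULL    | NULL    
Setup     | Zeta    | Research
Optimize  | Orion   | Setup   
Review    | Zeta    | Setup   
Design    | Nova    | NULL    
Test      | Orion   | NULL    
Train     | Vega    | Design  
Audit     | NULL    | Test    
Implement | Nova    | Design  


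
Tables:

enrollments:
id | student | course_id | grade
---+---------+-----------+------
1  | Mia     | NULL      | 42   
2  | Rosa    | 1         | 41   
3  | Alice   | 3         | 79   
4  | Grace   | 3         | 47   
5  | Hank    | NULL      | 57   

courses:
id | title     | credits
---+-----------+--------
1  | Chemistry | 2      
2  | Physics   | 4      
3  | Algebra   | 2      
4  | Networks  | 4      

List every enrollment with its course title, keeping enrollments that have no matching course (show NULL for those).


LEFT JOIN keeps every row from enrollments (the left table); where course_id has no match in courses, the course columns become NULL. Walk through each enrollment:
  - enrollment 1 (Mia): course_id=NULL, no match -> kept with NULL
  - enrollment 2 (Rosa): course_id=1 -> matches Chemistry
  - enrollment 3 (Alice): course_id=3 -> matches Algebra
  - enrollment 4 (Grace): course_id=3 -> matches Algebra
  - enrollment 5 (Hank): course_id=NULL, no match -> kept with NULL
All 5 rows appear; 2 have NULL course.

SQL:
SELECT a.student, b.title AS course
FROM enrollments a
LEFT JOIN courses b ON a.course_id = b.id

Result:
student | course   
--------+----------
Mia     | NULL     
Rosa    | Chemistry
Alice   | Algebra  
Grace   | Algebra  
Hank    | NULL     


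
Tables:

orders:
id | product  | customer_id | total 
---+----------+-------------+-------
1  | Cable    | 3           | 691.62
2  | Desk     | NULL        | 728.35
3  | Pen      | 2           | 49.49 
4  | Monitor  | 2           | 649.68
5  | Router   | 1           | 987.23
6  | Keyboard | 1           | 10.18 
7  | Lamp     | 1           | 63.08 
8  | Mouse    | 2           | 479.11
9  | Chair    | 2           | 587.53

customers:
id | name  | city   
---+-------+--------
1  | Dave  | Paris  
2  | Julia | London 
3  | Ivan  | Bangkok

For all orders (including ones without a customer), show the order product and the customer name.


LEFT JOIN keeps every row from orders (the left table); where customer_id has no match in customers, the customer columns become NULL. Walk through each order:
  - order 1 (Cable): customer_id=3 -> matches Ivan
  - order 2 (Desk): customer_id=NULL, no match -> kept with NULL
  - order 3 (Pen): customer_id=2 -> matches Julia
  - order 4 (Monitor): customer_id=2 -> matches Julia
  - order 5 (Router): customer_id=1 -> matches Dave
  - order 6 (Keyboard): customer_id=1 -> matches Dave
  - order 7 (Lamp): customer_id=1 -> matches Dave
  - order 8 (Mouse): customer_id=2 -> matches Julia
  - order 9 (Chair): customer_id=2 -> matches Julia
All 9 rows appear; 1 has NULL customer.

SQL:
SELECT a.product, b.name AS customer
FROM orders a
LEFT JOIN customers b ON a.customer_id = b.id

Result:
product  | customer
---------+---------
Cable    | Ivan    
Desk     | NULL    
Pen      | Julia   
Monitor  | Julia   
Router   | Dave    
Keyboard | Dave    
Lamp     | Dave    
Mouse    | Julia   
Chair    | Julia   


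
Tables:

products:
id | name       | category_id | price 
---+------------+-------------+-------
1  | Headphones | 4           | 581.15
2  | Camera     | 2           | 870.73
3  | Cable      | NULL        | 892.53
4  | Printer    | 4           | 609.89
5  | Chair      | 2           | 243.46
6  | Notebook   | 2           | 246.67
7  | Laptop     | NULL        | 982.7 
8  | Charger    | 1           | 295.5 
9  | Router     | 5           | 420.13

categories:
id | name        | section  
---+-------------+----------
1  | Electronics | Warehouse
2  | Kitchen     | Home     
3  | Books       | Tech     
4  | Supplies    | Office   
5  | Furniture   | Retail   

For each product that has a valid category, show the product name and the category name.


INNER JOIN keeps only products rows whose category_id matches an id in categories. Walk through each product:
  - product 1 (Headphones): category_id=4 -> matches Supplies
  - product 2 (Camera): category_id=2 -> matches Kitchen
  - product 3 (Cable): category_id=NULL, no match -> dropped
  - product 4 (Printer): category_id=4 -> matches Supplies
  - product 5 (Chair): category_id=2 -> matches Kitchen
  - product 6 (Notebook): category_id=2 -> matches Kitchen
  - product 7 (Laptop): category_id=NULL, no match -> dropped
  - product 8 (Charger): category_id=1 -> matches Electronics
  - product 9 (Router): category_id=5 -> matches Furniture
So 2 of 9 rows are dropped.

SQL:
SELECT a.name, b.name AS category
FROM products a
INNER JOIN categories b ON a.category_id = b.id

Result:
name       | category   
-----------+------------
Headphones | Supplies   
Camera     | Kitchen    
Printer    | Supplies   
Chair      | Kitchen    
Notebook   | Kitchen    
Charger    | Electronics
Router     | Furniture  


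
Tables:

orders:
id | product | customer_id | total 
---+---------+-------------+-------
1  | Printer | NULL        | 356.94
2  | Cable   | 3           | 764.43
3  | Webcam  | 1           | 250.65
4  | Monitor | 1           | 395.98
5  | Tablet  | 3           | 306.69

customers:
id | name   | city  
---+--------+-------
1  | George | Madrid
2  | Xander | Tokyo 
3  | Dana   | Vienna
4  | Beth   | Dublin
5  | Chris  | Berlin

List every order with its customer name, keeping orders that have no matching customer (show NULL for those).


LEFT JOIN keeps every row from orders (the left table); where customer_id has no match in customers, the customer columns become NULL. Walk through each order:
  - order 1 (Printer): customer_id=NULL, no match -> kept with NULL
  - order 2 (Cable): customer_id=3 -> matches Dana
  - order 3 (Webcam): customer_id=1 -> matches George
  - order 4 (Monitor): customer_id=1 -> matches George
  - order 5 (Tablet): customer_id=3 -> matches Dana
All 5 rows appear; 1 has NULL customer.

SQL:
SELECT a.product, b.name AS customer
FROM orders a
LEFT JOIN customers b ON a.customer_id = b.id

Result:
product | customer
--------+---------
Printer | NULL    
Cable   | Dana    
Webcam  | George  
Monitor | George  
Tablet  | Dana    


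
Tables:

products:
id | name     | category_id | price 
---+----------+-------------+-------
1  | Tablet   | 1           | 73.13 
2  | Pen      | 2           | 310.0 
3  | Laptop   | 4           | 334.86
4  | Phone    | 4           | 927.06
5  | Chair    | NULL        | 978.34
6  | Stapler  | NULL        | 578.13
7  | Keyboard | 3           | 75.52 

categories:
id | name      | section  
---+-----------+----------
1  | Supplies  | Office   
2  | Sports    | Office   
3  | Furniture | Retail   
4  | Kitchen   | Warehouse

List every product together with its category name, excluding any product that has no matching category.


INNER JOIN keeps only products rows whose category_id matches an id in categories. Walk through each product:
  - product 1 (Tablet): category_id=1 -> matches Supplies
  - product 2 (Pen): category_id=2 -> matches Sports
  - product 3 (Laptop): category_id=4 -> matches Kitchen
  - product 4 (Phone): category_id=4 -> matches Kitchen
  - product 5 (Chair): category_id=NULL, no match -> dropped
  - product 6 (Stapler): category_id=NULL, no match -> dropped
  - product 7 (Keyboard): category_id=3 -> matches Furniture
So 2 of 7 rows are dropped.

SQL:
SELECT a.name, b.name AS category
FROM products a
INNER JOIN categories b ON a.category_id = b.id

Result:
name     | category 
---------+----------
Tablet   | Supplies 
Pen      | Sports   
Laptop   | Kitchen  
Phone    | Kitchen  
Keyboard | Furniture


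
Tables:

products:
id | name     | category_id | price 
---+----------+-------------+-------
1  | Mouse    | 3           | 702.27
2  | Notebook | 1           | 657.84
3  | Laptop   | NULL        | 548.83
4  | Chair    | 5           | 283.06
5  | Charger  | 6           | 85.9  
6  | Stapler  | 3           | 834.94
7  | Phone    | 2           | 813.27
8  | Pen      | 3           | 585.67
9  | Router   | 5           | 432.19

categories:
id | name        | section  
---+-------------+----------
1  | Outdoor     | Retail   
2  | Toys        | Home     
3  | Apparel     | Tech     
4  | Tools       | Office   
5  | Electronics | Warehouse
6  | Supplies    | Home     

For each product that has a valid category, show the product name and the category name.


INNER JOIN keeps only products rows whose category_id matches an id in categories. Walk through each product:
  - product 1 (Mouse): category_id=3 -> matches Apparel
  - product 2 (Notebook): category_id=1 -> matches Outdoor
  - product 3 (Laptop): category_id=NULL, no match -> dropped
  - product 4 (Chair): category_id=5 -> matches Electronics
  - product 5 (Charger): category_id=6 -> matches Supplies
  - product 6 (Stapler): category_id=3 -> matches Apparel
  - product 7 (Phone): category_id=2 -> matches Toys
  - product 8 (Pen): category_id=3 -> matches Apparel
  - product 9 (Router): category_id=5 -> matches Electronics
So 1 of 9 rows is dropped.

SQL:
SELECT a.name, b.name AS category
FROM products a
INNER JOIN categories b ON a.category_id = b.id

Result:
name     | category   
---------+------------
Mouse    | Apparel    
Notebook | Outdoor    
Chair    | Electronics
Charger  | Supplies   
Stapler  | Apparel    
Phone    | Toys       
Pen      | Apparel    
Router   | Electronics


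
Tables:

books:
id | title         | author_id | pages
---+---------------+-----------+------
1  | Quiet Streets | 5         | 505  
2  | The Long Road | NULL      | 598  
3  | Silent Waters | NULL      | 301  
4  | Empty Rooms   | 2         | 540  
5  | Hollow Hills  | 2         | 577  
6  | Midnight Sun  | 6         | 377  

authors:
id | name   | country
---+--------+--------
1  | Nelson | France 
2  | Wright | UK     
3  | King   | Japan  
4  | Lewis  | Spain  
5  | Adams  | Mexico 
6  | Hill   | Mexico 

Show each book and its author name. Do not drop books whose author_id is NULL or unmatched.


LEFT JOIN keeps every row from books (the left table); where author_id has no match in authors, the author columns become NULL. Walk through each book:
  - book 1 (Quiet Streets): author_id=5 -> matches Adams
  - book 2 (The Long Road): author_id=NULL, no match -> kept with NULL
  - book 3 (Silent Waters): author_id=NULL, no match -> kept with NULL
  - book 4 (Empty Rooms): author_id=2 -> matches Wright
  - book 5 (Hollow Hills): author_id=2 -> matches Wright
  - book 6 (Midnight Sun): author_id=6 -> matches Hill
All 6 rows appear; 2 have NULL author.

SQL:
SELECT a.title, b.name AS author
FROM books a
LEFT JOIN authors b ON a.author_id = b.id

Result:
title         | author
--------------+-------
Quiet Streets | Adams 
The Long Road | NULL  
Silent Waters | NULL  
Empty Rooms   | Wright
Hollow Hills  | Wright
Midnight Sun  | Hill  


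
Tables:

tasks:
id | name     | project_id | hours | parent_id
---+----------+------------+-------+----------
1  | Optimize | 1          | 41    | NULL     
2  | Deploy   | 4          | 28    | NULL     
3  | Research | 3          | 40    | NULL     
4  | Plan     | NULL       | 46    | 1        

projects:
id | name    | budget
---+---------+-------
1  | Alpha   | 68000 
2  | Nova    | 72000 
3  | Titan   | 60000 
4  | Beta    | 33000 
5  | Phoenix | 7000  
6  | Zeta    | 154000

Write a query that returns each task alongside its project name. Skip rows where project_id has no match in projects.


INNER JOIN keeps only tasks rows whose project_id matches an id in projects. Walk through each task:
  - task 1 (Optimize): project_id=1 -> matches Alpha
  - task 2 (Deploy): project_id=4 -> matches Beta
  - task 3 (Research): project_id=3 -> matches Titan
  - task 4 (Plan): project_id=NULL, no match -> dropped
So 1 of 4 rows is dropped.

SQL:
SELECT a.name, b.name AS project
FROM tasks a
INNER JOIN projects b ON a.project_id = b.id

Result:
name     | project
---------+--------
Optimize | Alpha  
Deploy   | Beta   
Research | Titan  


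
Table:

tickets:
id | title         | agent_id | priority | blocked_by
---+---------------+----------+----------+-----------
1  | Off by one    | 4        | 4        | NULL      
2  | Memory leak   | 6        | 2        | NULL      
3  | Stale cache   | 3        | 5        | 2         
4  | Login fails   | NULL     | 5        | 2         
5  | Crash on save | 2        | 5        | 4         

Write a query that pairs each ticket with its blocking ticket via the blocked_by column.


This is a self-join: tickets is joined to a second copy of itself, matching each row's blocked_by to another row's id. Use LEFT JOIN so rows with blocked_by=NULL are kept.
  - ticket 1 (Off by one): blocked_by=NULL -> NULL
  - ticket 2 (Memory leak): blocked_by=NULL -> NULL
  - ticket 3 (Stale cache): blocked_by=2 -> Memory leak
  - ticket 4 (Login fails): blocked_by=2 -> Memory leak
  - ticket 5 (Crash on save): blocked_by=4 -> Login fails

SQL:
SELECT a.title AS item, b.title AS blocked_by
FROM tickets a
LEFT JOIN tickets b ON a.blocked_by = b.id

Result:
item          | blocked_by 
--------------+------------
Off by one    | NULL       
Memory leak   | NULL       
Stale cache   | Memory leak
Login fails   | Memory leak
Crash on save | Login fails


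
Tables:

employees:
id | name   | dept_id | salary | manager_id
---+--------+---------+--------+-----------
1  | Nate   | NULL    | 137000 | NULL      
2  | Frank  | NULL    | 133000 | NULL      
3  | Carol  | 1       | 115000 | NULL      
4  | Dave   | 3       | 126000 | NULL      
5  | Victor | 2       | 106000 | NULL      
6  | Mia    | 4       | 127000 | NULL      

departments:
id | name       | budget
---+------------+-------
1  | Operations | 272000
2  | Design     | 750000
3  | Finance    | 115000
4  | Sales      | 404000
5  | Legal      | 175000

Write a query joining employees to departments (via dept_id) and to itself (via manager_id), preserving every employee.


Two LEFT JOINs from the same base table employees: one to departments via dept_id, one to employees itself via manager_id. Both are LEFT so every employee is preserved.
Match against departments:
  - employee 1 (Nate): dept_id=NULL, no match -> kept with NULL
  - employee 2 (Frank): dept_id=NULL, no match -> kept with NULL
  - employee 3 (Carol): dept_id=1 -> matches Operations
  - employee 4 (Dave): dept_id=3 -> matches Finance
  - employee 5 (Victor): dept_id=2 -> matches Design
  - employee 6 (Mia): dept_id=4 -> matches Sales
Match against employees (self):
  - employee 1 (Nate): manager_id=NULL -> NULL
  - employee 2 (Frank): manager_id=NULL -> NULL
  - employee 3 (Carol): manager_id=NULL -> NULL
  - employee 4 (Dave): manager_id=NULL -> NULL
  - employee 5 (Victor): manager_id=NULL -> NULL
  - employee 6 (Mia): manager_id=NULL -> NULL

SQL:
SELECT a.name, b.name AS department, c.name AS manager
FROM employees a
LEFT JOIN departments b ON a.dept_id = b.id
LEFT JOIN employees c ON a.manager_id = c.id

Result:
name   | department | manager
-------+------------+--------
Nate   | NULL       | NULL   
Frank  | NULL       | NULL   
Carol  | Operations | NULL   
Dave   | Finance    | NULL   
Victor | Design     | NULL   
Mia    | Sales      | NULL   


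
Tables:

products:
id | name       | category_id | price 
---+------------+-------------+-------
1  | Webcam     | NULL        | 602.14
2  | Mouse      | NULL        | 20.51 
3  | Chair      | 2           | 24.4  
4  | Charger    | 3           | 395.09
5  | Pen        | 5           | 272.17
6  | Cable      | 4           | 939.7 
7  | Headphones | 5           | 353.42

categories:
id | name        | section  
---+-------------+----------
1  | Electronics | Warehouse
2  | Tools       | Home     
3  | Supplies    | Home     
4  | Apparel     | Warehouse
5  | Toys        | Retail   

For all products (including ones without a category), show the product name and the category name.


LEFT JOIN keeps every row from products (the left table); where category_id has no match in categories, the category columns become NULL. Walk through each product:
  - product 1 (Webcam): category_id=NULL, no match -> kept with NULL
  - product 2 (Mouse): category_id=NULL, no match -> kept with NULL
  - product 3 (Chair): category_id=2 -> matches Tools
  - product 4 (Charger): category_id=3 -> matches Supplies
  - product 5 (Pen): category_id=5 -> matches Toys
  - product 6 (Cable): category_id=4 -> matches Apparel
  - product 7 (Headphones): category_id=5 -> matches Toys
All 7 rows appear; 2 have NULL category.

SQL:
SELECT a.name, b.name AS category
FROM products a
LEFT JOIN categories b ON a.category_id = b.id

Result:
name       | category
-----------+---------
Webcam     | NULL    
Mouse      | NULL    
Chair      | Tools   
Charger    | Supplies
Pen        | Toys    
Cable      | Apparel 
Headphones | Toys    


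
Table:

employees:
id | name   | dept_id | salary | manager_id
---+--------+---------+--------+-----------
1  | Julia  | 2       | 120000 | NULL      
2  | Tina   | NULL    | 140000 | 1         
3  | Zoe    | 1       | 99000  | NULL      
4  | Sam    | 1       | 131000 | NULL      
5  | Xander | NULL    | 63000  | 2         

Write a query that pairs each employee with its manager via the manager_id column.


This is a self-join: employees is joined to a second copy of itself, matching each row's manager_id to another row's id. Use LEFT JOIN so rows with manager_id=NULL are kept.
  - employee 1 (Julia): manager_id=NULL -> NULL
  - employee 2 (Tina): manager_id=1 -> Julia
  - employee 3 (Zoe): manager_id=NULL -> NULL
  - employee 4 (Sam): manager_id=NULL -> NULL
  - employee 5 (Xander): manager_id=2 -> Tina

SQL:
SELECT a.name AS item, b.name AS manager
FROM employees a
LEFT JOIN employees b ON a.manager_id = b.id

Result:
item   | manager
-------+--------
Julia  | NULL   
Tina   | Julia  
Zoe    | NULL   
Sam    | NULL   
Xander | Tina   


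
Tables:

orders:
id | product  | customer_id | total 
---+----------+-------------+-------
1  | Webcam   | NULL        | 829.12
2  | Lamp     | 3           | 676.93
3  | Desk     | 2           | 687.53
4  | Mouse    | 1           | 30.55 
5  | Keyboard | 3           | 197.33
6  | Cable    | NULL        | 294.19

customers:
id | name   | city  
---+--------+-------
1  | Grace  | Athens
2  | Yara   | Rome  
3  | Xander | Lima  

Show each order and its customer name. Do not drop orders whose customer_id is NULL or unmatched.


LEFT JOIN keeps every row from orders (the left table); where customer_id has no match in customers, the customer columns become NULL. Walk through each order:
  - order 1 (Webcam): customer_id=NULL, no match -> kept with NULL
  - order 2 (Lamp): customer_id=3 -> matches Xander
  - order 3 (Desk): customer_id=2 -> matches Yara
  - order 4 (Mouse): customer_id=1 -> matches Grace
  - order 5 (Keyboard): customer_id=3 -> matches Xander
  - order 6 (Cable): customer_id=NULL, no match -> kept with NULL
All 6 rows appear; 2 have NULL customer.

SQL:
SELECT a.product, b.name AS customer
FROM orders a
LEFT JOIN customers b ON a.customer_id = b.id

Result:
product  | customer
---------+---------
Webcam   | NULL    
Lamp     | Xander  
Desk     | Yara    
Mouse    | Grace   
Keyboard | Xander  
Cable    | NULL    


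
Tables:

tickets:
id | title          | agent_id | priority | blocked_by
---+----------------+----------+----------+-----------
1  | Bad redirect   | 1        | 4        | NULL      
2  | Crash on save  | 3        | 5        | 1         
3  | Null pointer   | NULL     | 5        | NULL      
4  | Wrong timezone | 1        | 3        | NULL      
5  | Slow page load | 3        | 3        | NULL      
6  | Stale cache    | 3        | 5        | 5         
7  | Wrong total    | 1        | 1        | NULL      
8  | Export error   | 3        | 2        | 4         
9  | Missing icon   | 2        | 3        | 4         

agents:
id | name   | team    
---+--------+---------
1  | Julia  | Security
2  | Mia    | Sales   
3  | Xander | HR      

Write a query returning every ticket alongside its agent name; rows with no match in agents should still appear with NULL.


LEFT JOIN keeps every row from tickets (the left table); where agent_id has no match in agents, the agent columns become NULL. Walk through each ticket:
  - ticket 1 (Bad redirect): agent_id=1 -> matches Julia
  - ticket 2 (Crash on save): agent_id=3 -> matches Xander
  - ticket 3 (Null pointer): agent_id=NULL, no match -> kept with NULL
  - ticket 4 (Wrong timezone): agent_id=1 -> matches Julia
  - ticket 5 (Slow page load): agent_id=3 -> matches Xander
  - ticket 6 (Stale cache): agent_id=3 -> matches Xander
  - ticket 7 (Wrong total): agent_id=1 -> matches Julia
  - ticket 8 (Export error): agent_id=3 -> matches Xander
  - ticket 9 (Missing icon): agent_id=2 -> matches Mia
All 9 rows appear; 1 has NULL agent.

SQL:
SELECT a.title, b.name AS agent
FROM tickets a
LEFT JOIN agents b ON a.agent_id = b.id

Result:
title          | agent 
---------------+-------
Bad redirect   | Julia 
Crash on save  | Xander
Null pointer   | NULL  
Wrong timezone | Julia 
Slow page load | Xander
Stale cache    | Xander
Wrong total    | Julia 
Export error   | Xander
Missing icon   | Mia   
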